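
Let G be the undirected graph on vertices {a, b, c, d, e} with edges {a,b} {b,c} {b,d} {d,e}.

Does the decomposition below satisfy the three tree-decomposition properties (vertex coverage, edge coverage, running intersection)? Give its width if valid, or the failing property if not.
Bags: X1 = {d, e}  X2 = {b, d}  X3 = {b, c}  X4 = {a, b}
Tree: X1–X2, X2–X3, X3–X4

Checking the three conditions: (i) the bags cover all of {a, b, c, d, e}; (ii) for each edge, some bag contains both endpoints; (iii) the bags containing any fixed vertex form a subtree. All hold, so the decomposition is valid with width 2 − 1 = 1.

Yes; width 1.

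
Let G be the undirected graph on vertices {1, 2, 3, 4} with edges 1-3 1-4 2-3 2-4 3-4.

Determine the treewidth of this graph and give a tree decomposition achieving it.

Every bag has size at most 3, so the width is 3 − 1 = 2 and tw(G) ≤ 2. On the other hand G contains the 3-clique {1, 3, 4}. A clique must lie in a single bag of any decomposition, so no decomposition can have width below 2. The upper and lower bounds meet at 2, so that is the treewidth.

Treewidth 2.
One such decomposition:
Bags: B1 = {1, 3, 4}  B2 = {2, 3, 4}
Tree: B1–B2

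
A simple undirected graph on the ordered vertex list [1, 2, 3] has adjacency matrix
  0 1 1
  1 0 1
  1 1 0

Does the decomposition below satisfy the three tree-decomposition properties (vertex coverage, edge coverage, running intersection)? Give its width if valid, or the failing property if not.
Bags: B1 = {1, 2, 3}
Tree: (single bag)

Yes; width 2.

Every vertex of G appears in some bag (union = {1, 2, 3}); every edge is covered by a bag; and for each vertex v the set of bags containing v is connected in the bag tree. The decomposition is therefore valid. The largest bag has 3 vertices, so the width is 2.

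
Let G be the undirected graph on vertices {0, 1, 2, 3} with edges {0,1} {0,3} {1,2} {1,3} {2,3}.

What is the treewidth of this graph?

A width-2 tree decomposition is:
Bags: B1 = {0, 1, 3}  B2 = {1, 2, 3}
Tree: B1–B2
Every bag has size at most 3, so the width is 3 − 1 = 2 and tw(G) ≤ 2. For the lower bound, the 3 vertices {0, 1, 3} are pairwise adjacent, and any tree decomposition puts a clique entirely inside one bag — forcing width ≥ 2. The upper and lower bounds meet at 2, so that is the treewidth.

2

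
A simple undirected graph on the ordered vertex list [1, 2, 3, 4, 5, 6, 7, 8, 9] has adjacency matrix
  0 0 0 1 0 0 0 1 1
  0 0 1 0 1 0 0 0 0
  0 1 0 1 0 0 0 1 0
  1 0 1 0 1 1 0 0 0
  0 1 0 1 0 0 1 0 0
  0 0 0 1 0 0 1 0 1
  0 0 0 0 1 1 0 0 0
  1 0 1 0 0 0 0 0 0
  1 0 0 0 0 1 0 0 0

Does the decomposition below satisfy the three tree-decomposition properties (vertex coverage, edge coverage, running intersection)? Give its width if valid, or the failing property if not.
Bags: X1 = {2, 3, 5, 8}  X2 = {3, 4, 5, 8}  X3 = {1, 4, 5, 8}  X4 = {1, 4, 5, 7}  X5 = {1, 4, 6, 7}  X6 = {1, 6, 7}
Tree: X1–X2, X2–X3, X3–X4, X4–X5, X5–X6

No — vertex 9 appears in no bag.

A tree decomposition must satisfy three properties: every vertex lies in some bag; for every edge, both endpoints lie together in some bag; and for every vertex, the bags containing it form a connected subtree. Here vertex 9 appears in no bag, so the decomposition is invalid.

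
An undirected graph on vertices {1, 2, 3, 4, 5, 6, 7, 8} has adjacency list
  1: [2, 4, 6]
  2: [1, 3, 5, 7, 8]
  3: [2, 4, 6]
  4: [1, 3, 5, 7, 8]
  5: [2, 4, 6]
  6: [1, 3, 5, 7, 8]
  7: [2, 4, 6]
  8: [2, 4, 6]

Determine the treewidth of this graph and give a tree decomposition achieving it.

Each bag holds 4 vertices, so the decomposition has width 3, which upper-bounds the treewidth. For the lower bound: the 4 vertex sets {6,8}, {2,7}, {4}, {3} are disjoint, each induces a connected subgraph, and every pair is joined by at least one edge of G. Contracting each set to a single vertex therefore yields K_{4} as a minor, and since treewidth is minor-monotone, tw(G) ≥ tw(K_{4}) = 3. Combining the bounds, tw(G) = 3.

Treewidth 3.
One such decomposition:
Bags: B1 = {2, 4, 6, 8}  B2 = {2, 4, 6, 7}  B3 = {2, 3, 4, 6}  B4 = {2, 4, 5, 6}  B5 = {1, 2, 4, 6}
Tree: B1–B2, B2–B3, B3–B4, B4–B5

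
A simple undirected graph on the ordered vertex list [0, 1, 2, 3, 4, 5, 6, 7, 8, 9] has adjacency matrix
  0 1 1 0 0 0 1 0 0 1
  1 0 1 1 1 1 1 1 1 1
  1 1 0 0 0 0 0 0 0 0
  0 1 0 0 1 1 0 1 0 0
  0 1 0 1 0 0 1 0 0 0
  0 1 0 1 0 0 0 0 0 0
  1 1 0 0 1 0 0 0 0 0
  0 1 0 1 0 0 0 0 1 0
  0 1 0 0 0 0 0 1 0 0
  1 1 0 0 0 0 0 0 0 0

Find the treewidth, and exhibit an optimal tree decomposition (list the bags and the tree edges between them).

Treewidth 2.
Bags: B1 = {1, 4, 6}  B2 = {0, 1, 6}  B3 = {1, 3, 4}  B4 = {0, 1, 2}  B5 = {1, 3, 7}  B6 = {0, 1, 9}  B7 = {1, 7, 8}  B8 = {1, 3, 5}
Tree: B1–B2, B1–B3, B2–B4, B3–B5, B2–B6, B5–B7, B3–B8

Every bag has size at most 3, so the width is 3 − 1 = 2 and tw(G) ≤ 2. On the other hand G contains the 3-clique {0, 1, 9}. A clique must lie in a single bag of any decomposition, so no decomposition can have width below 2. Combining the bounds, tw(G) = 2.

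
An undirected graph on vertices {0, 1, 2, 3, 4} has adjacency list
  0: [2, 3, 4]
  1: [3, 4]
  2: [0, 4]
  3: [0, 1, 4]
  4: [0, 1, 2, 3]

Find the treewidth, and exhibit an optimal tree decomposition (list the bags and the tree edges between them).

Each bag holds 3 vertices, so the decomposition has width 2, which upper-bounds the treewidth. Conversely, {0, 2, 4} is a clique of size 3, and the vertices of any clique must share a bag in every tree decomposition; so some bag has ≥ 3 vertices and tw(G) ≥ 2. Hence tw(G) = 2 exactly.

Treewidth 2.
One optimal decomposition is:
Bags: B1 = {0, 2, 4}  B2 = {0, 3, 4}  B3 = {1, 3, 4}
Tree: B1–B2, B2–B3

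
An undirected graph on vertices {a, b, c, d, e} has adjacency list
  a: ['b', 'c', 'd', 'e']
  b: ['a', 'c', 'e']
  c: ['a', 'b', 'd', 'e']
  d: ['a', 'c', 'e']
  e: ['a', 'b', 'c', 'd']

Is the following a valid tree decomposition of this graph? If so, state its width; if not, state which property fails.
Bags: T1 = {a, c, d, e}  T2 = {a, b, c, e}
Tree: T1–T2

Vertex coverage: the bags together contain {a, b, c, d, e}, the full vertex set. Edge coverage: each edge of G has both endpoints in at least one bag. Running intersection: for every vertex, the bags containing it form a connected subtree. All three properties hold, so this is a valid tree decomposition of width max|bag| − 1 = 3, and hence tw(G) ≤ 3.

Yes; width 3.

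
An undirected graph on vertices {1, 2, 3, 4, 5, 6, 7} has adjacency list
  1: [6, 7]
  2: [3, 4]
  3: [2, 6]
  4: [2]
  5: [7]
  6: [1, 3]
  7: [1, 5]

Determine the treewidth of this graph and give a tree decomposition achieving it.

Treewidth 1.
One optimal decomposition is:
Bags: B1 = {5, 7}  B2 = {1, 7}  B3 = {1, 6}  B4 = {3, 6}  B5 = {2, 3}  B6 = {2, 4}
Tree: B1–B2, B2–B3, B3–B4, B4–B5, B5–B6

Each bag holds 2 vertices, so the decomposition has width 1, which upper-bounds the treewidth. Any graph with an edge has treewidth ≥ 1, and G has the edge 5–7. Combining the bounds, tw(G) = 1.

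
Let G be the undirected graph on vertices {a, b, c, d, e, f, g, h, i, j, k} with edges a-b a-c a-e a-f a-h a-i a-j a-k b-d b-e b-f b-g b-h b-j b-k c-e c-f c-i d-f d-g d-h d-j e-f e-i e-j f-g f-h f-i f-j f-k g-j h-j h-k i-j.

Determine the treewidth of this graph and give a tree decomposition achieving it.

Treewidth 4.
One such decomposition:
Bags: B1 = {a, b, e, f, j}  B2 = {a, e, f, i, j}  B3 = {a, c, e, f, i}  B4 = {a, b, f, h, j}  B5 = {b, d, f, h, j}  B6 = {b, d, f, g, j}  B7 = {a, b, f, h, k}
Tree: B1–B2, B2–B3, B1–B4, B4–B5, B5–B6, B4–B7

The largest bag has 5 vertices, giving width 4; this decomposition certifies tw(G) ≤ 4. On the other hand G contains the 5-clique {a, c, e, f, i}. A clique must lie in a single bag of any decomposition, so no decomposition can have width below 4. Hence tw(G) = 4 exactly.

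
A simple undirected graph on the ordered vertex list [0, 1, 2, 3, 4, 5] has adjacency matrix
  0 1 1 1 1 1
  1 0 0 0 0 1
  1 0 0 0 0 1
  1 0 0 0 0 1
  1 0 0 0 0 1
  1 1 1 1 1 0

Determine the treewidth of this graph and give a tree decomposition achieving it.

The largest bag has 3 vertices, giving width 2; this decomposition certifies tw(G) ≤ 2. On the other hand G contains the 3-clique {0, 1, 5}. A clique must lie in a single bag of any decomposition, so no decomposition can have width below 2. Hence tw(G) = 2 exactly.

Treewidth 2.
Bags: B1 = {0, 2, 5}  B2 = {0, 4, 5}  B3 = {0, 3, 5}  B4 = {0, 1, 5}
Tree: B1–B2, B2–B3, B2–B4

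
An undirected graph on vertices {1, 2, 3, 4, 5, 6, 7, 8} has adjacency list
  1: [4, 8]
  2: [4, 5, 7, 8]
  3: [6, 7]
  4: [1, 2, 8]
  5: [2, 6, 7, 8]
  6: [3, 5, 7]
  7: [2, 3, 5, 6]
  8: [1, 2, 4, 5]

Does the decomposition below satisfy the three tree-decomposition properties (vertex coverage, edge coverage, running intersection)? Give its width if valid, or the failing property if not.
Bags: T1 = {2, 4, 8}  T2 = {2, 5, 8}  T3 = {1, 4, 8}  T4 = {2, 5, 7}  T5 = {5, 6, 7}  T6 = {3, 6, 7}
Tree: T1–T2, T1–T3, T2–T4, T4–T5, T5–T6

Every vertex of G appears in some bag (union = {1, 2, 3, 4, 5, 6, 7, 8}); every edge is covered by a bag; and for each vertex v the set of bags containing v is connected in the bag tree. The decomposition is therefore valid. The largest bag has 3 vertices, so the width is 2.

Yes; width 2.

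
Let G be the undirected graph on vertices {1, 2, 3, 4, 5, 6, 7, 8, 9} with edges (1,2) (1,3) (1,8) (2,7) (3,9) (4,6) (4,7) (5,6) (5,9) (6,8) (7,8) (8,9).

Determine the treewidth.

3

A width-3 tree decomposition is:
Bags: B1 = {4, 5, 6, 7}  B2 = {5, 6, 7, 8}  B3 = {5, 7, 8, 9}  B4 = {2, 7, 8, 9}  B5 = {1, 2, 8, 9}  B6 = {1, 2, 3, 9}
Tree: B1–B2, B2–B3, B3–B4, B4–B5, B5–B6
The largest bag has 4 vertices, giving width 3; this decomposition certifies tw(G) ≤ 3. For the lower bound: the 4 vertex sets {4,5,6}, {7}, {8}, {1,2,3,9} are disjoint, each induces a connected subgraph, and every pair is joined by at least one edge of G. Contracting each set to a single vertex therefore yields K_{4} as a minor, and since treewidth is minor-monotone, tw(G) ≥ tw(K_{4}) = 3. Hence tw(G) = 3 exactly.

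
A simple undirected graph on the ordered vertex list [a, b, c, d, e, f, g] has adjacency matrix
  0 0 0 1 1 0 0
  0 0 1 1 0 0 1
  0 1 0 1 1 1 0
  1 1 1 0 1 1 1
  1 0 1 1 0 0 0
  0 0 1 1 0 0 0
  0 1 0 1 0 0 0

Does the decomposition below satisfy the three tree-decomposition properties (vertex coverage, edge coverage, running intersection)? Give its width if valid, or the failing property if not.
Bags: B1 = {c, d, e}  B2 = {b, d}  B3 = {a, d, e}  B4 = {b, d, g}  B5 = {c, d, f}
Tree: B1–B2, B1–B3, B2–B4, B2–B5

A tree decomposition must satisfy three properties: every vertex lies in some bag; for every edge, both endpoints lie together in some bag; and for every vertex, the bags containing it form a connected subtree. Here edge (c,b) lies in no bag, so the decomposition is invalid.

No — edge (c,b) lies in no bag.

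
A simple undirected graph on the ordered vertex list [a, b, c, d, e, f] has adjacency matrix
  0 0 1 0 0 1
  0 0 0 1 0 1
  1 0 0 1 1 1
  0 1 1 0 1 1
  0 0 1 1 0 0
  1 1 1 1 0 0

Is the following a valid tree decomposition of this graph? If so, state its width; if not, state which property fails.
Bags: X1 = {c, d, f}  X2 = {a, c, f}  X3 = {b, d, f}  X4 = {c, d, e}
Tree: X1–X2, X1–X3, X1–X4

Every vertex of G appears in some bag (union = {a, b, c, d, e, f}); every edge is covered by a bag; and for each vertex v the set of bags containing v is connected in the bag tree. The decomposition is therefore valid. The largest bag has 3 vertices, so the width is 2.

Yes; width 2.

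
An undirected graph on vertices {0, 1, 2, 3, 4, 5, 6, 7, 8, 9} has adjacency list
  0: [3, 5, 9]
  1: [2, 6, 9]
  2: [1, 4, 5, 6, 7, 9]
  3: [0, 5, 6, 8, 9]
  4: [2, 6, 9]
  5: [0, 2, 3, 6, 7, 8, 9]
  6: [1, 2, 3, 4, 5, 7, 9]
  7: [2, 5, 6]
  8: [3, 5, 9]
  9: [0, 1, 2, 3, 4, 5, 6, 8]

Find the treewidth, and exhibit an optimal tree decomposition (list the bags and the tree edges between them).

Treewidth 3.
One such decomposition:
Bags: B1 = {2, 5, 6, 9}  B2 = {3, 5, 6, 9}  B3 = {1, 2, 6, 9}  B4 = {3, 5, 8, 9}  B5 = {2, 4, 6, 9}  B6 = {0, 3, 5, 9}  B7 = {2, 5, 6, 7}
Tree: B1–B2, B1–B3, B2–B4, B1–B5, B2–B6, B1–B7

Every bag has size at most 4, so the width is 4 − 1 = 3 and tw(G) ≤ 3. On the other hand G contains the 4-clique {1, 2, 6, 9}. A clique must lie in a single bag of any decomposition, so no decomposition can have width below 3. Combining the bounds, tw(G) = 3.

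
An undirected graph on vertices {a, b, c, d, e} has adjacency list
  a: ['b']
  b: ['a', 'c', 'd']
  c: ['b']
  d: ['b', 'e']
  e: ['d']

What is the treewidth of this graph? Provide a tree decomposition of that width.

Treewidth 1.
Bags: B1 = {b, d}  B2 = {d, e}  B3 = {b, c}  B4 = {a, b}
Tree: B1–B2, B1–B3, B3–B4

Every bag has size at most 2, so the width is 2 − 1 = 1 and tw(G) ≤ 1. Any graph with an edge has treewidth ≥ 1, and G has the edge b–d. The upper and lower bounds meet at 1, so that is the treewidth.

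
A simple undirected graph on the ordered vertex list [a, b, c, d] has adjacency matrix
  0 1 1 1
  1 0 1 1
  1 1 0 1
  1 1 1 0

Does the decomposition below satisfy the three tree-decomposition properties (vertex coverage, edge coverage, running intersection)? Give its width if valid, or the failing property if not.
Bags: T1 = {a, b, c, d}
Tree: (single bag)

Yes; width 3.

Every vertex of G appears in some bag (union = {a, b, c, d}); every edge is covered by a bag; and for each vertex v the set of bags containing v is connected in the bag tree. The decomposition is therefore valid. The largest bag has 4 vertices, so the width is 3.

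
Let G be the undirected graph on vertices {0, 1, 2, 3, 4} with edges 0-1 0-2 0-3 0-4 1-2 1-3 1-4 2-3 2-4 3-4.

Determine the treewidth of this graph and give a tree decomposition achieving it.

With just one bag of size 5, the width is 5 − 1 = 4, so tw(G) ≤ 4. Conversely, {0, 1, 2, 3, 4} is a clique of size 5, and the vertices of any clique must share a bag in every tree decomposition; so some bag has ≥ 5 vertices and tw(G) ≥ 4. Combining the bounds, tw(G) = 4.

Treewidth 4.
Bags: B1 = {0, 1, 2, 3, 4}
Tree: (single bag)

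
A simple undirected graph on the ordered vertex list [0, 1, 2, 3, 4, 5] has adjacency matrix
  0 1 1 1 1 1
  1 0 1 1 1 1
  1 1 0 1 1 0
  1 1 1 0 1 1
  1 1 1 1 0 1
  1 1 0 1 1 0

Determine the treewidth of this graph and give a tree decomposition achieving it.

Treewidth 4.
Bags: B1 = {0, 1, 3, 4, 5}  B2 = {0, 1, 2, 3, 4}
Tree: B1–B2

The largest bag has 5 vertices, giving width 4; this decomposition certifies tw(G) ≤ 4. For the lower bound, the 5 vertices {0, 1, 2, 3, 4} are pairwise adjacent, and any tree decomposition puts a clique entirely inside one bag — forcing width ≥ 4. Combining the bounds, tw(G) = 4.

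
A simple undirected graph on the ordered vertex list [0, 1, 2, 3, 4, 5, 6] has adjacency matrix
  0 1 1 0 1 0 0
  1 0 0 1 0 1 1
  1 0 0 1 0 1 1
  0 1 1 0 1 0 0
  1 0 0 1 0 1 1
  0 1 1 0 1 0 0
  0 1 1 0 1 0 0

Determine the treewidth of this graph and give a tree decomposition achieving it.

Treewidth 3.
One such decomposition:
Bags: B1 = {0, 1, 2, 4}  B2 = {1, 2, 4, 6}  B3 = {1, 2, 4, 5}  B4 = {1, 2, 3, 4}
Tree: B1–B2, B2–B3, B3–B4

The largest bag has 4 vertices, giving width 3; this decomposition certifies tw(G) ≤ 3. For the lower bound: the 4 vertex sets {0,1}, {4,6}, {2}, {5} are disjoint, each induces a connected subgraph, and every pair is joined by at least one edge of G. Contracting each set to a single vertex therefore yields K_{4} as a minor, and since treewidth is minor-monotone, tw(G) ≥ tw(K_{4}) = 3. Combining the bounds, tw(G) = 3.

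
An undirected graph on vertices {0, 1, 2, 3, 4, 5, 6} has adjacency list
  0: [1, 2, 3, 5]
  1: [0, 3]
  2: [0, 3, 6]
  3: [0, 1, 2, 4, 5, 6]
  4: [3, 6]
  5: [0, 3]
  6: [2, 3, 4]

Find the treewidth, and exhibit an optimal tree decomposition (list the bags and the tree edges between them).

Treewidth 2.
Bags: B1 = {0, 3, 5}  B2 = {0, 2, 3}  B3 = {2, 3, 6}  B4 = {0, 1, 3}  B5 = {3, 4, 6}
Tree: B1–B2, B2–B3, B2–B4, B3–B5

Each bag holds 3 vertices, so the decomposition has width 2, which upper-bounds the treewidth. Conversely, {0, 1, 3} is a clique of size 3, and the vertices of any clique must share a bag in every tree decomposition; so some bag has ≥ 3 vertices and tw(G) ≥ 2. Combining the bounds, tw(G) = 2.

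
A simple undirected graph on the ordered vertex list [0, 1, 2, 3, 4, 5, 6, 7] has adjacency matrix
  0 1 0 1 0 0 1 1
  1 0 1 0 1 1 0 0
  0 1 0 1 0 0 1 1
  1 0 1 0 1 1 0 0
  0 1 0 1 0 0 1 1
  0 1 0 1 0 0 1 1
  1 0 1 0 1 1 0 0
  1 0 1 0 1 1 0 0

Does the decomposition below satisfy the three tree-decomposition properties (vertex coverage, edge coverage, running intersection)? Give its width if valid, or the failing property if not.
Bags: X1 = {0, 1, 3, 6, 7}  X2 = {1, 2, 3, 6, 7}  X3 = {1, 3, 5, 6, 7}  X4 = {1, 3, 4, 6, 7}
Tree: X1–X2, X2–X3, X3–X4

Yes; width 4.

Every vertex of G appears in some bag (union = {0, 1, 2, 3, 4, 5, 6, 7}); every edge is covered by a bag; and for each vertex v the set of bags containing v is connected in the bag tree. The decomposition is therefore valid. The largest bag has 5 vertices, so the width is 4.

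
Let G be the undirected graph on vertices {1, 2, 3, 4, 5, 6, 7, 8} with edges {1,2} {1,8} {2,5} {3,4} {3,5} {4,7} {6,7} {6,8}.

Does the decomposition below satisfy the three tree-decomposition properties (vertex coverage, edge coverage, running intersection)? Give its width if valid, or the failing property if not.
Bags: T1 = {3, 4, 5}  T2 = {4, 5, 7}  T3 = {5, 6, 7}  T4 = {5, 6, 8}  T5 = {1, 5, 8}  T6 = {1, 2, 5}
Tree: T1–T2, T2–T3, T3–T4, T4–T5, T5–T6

Every vertex of G appears in some bag (union = {1, 2, 3, 4, 5, 6, 7, 8}); every edge is covered by a bag; and for each vertex v the set of bags containing v is connected in the bag tree. The decomposition is therefore valid. The largest bag has 3 vertices, so the width is 2.

Yes; width 2.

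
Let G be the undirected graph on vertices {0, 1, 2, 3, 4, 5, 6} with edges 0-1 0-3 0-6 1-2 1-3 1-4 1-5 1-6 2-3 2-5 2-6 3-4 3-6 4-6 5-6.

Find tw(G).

A width-3 tree decomposition is:
Bags: B1 = {1, 2, 3, 6}  B2 = {1, 3, 4, 6}  B3 = {0, 1, 3, 6}  B4 = {1, 2, 5, 6}
Tree: B1–B2, B2–B3, B1–B4
Each bag holds 4 vertices, so the decomposition has width 3, which upper-bounds the treewidth. For the lower bound, the 4 vertices {0, 1, 3, 6} are pairwise adjacent, and any tree decomposition puts a clique entirely inside one bag — forcing width ≥ 3. Therefore the treewidth is 3.

3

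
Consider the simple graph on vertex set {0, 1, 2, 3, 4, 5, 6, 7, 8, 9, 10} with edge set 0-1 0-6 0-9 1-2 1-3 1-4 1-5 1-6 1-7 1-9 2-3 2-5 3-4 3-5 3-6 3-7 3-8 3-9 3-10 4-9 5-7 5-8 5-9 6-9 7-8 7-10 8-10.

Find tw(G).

3

A width-3 tree decomposition is:
Bags: B1 = {1, 3, 4, 9}  B2 = {1, 3, 6, 9}  B3 = {1, 3, 5, 9}  B4 = {0, 1, 6, 9}  B5 = {1, 3, 5, 7}  B6 = {3, 5, 7, 8}  B7 = {3, 7, 8, 10}  B8 = {1, 2, 3, 5}
Tree: B1–B2, B2–B3, B2–B4, B3–B5, B5–B6, B6–B7, B3–B8
Each bag holds 4 vertices, so the decomposition has width 3, which upper-bounds the treewidth. For the lower bound, the 4 vertices {0, 1, 6, 9} are pairwise adjacent, and any tree decomposition puts a clique entirely inside one bag — forcing width ≥ 3. Hence tw(G) = 3 exactly.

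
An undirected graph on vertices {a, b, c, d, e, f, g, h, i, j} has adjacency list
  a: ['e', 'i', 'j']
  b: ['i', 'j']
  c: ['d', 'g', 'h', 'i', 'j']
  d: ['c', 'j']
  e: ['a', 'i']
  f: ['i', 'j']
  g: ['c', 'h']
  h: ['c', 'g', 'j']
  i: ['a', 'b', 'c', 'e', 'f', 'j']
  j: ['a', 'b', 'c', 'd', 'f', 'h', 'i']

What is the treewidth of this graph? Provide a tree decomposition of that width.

Each bag holds 3 vertices, so the decomposition has width 2, which upper-bounds the treewidth. On the other hand G contains the 3-clique {c, g, h}. A clique must lie in a single bag of any decomposition, so no decomposition can have width below 2. Therefore the treewidth is 2.

Treewidth 2.
One such decomposition:
Bags: B1 = {a, i, j}  B2 = {c, i, j}  B3 = {a, e, i}  B4 = {b, i, j}  B5 = {c, h, j}  B6 = {f, i, j}  B7 = {c, g, h}  B8 = {c, d, j}
Tree: B1–B2, B1–B3, B2–B4, B2–B5, B4–B6, B5–B7, B5–B8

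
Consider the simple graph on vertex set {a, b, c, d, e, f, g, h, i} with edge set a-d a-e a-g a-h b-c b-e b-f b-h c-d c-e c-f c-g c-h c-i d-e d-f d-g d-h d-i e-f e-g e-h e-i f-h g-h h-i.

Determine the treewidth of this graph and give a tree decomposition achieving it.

Treewidth 4.
Bags: B1 = {c, d, e, g, h}  B2 = {c, d, e, f, h}  B3 = {a, d, e, g, h}  B4 = {b, c, e, f, h}  B5 = {c, d, e, h, i}
Tree: B1–B2, B1–B3, B2–B4, B1–B5

Each bag holds 5 vertices, so the decomposition has width 4, which upper-bounds the treewidth. Conversely, {c, d, e, g, h} is a clique of size 5, and the vertices of any clique must share a bag in every tree decomposition; so some bag has ≥ 5 vertices and tw(G) ≥ 4. The upper and lower bounds meet at 4, so that is the treewidth.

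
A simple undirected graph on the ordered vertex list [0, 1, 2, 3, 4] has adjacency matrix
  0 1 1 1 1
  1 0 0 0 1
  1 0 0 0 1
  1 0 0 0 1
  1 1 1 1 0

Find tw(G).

2

A width-2 tree decomposition is:
Bags: B1 = {0, 2, 4}  B2 = {0, 3, 4}  B3 = {0, 1, 4}
Tree: B1–B2, B1–B3
Every bag has size at most 3, so the width is 3 − 1 = 2 and tw(G) ≤ 2. Conversely, {0, 1, 4} is a clique of size 3, and the vertices of any clique must share a bag in every tree decomposition; so some bag has ≥ 3 vertices and tw(G) ≥ 2. Hence tw(G) = 2 exactly.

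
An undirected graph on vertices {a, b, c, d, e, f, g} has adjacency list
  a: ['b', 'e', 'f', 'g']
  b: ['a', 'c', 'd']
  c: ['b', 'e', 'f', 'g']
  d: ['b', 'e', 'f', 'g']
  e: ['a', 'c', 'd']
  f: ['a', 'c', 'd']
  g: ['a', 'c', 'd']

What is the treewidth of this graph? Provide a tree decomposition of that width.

Each bag holds 4 vertices, so the decomposition has width 3, which upper-bounds the treewidth. For the lower bound: the 4 vertex sets {c,f}, {b,d}, {a}, {e} are disjoint, each induces a connected subgraph, and every pair is joined by at least one edge of G. Contracting each set to a single vertex therefore yields K_{4} as a minor, and since treewidth is minor-monotone, tw(G) ≥ tw(K_{4}) = 3. Hence tw(G) = 3 exactly.

Treewidth 3.
One such decomposition:
Bags: B1 = {a, c, d, f}  B2 = {a, b, c, d}  B3 = {a, c, d, e}  B4 = {a, c, d, g}
Tree: B1–B2, B2–B3, B3–B4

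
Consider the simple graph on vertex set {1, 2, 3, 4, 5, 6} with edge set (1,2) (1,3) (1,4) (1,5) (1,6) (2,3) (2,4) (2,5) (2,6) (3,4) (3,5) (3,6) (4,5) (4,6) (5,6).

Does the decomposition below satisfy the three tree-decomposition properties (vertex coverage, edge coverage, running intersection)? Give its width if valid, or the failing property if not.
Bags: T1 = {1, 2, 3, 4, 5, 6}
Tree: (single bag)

Yes; width 5.

Every vertex of G appears in some bag (union = {1, 2, 3, 4, 5, 6}); every edge is covered by a bag; and for each vertex v the set of bags containing v is connected in the bag tree. The decomposition is therefore valid. The largest bag has 6 vertices, so the width is 5.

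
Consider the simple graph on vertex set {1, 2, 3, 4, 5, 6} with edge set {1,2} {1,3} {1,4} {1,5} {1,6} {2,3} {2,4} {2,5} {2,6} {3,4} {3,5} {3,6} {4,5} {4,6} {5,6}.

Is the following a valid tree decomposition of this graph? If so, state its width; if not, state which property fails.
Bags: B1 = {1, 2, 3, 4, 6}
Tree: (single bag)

No — vertex 5 appears in no bag.

A tree decomposition must satisfy three properties: every vertex lies in some bag; for every edge, both endpoints lie together in some bag; and for every vertex, the bags containing it form a connected subtree. Here vertex 5 appears in no bag, so the decomposition is invalid.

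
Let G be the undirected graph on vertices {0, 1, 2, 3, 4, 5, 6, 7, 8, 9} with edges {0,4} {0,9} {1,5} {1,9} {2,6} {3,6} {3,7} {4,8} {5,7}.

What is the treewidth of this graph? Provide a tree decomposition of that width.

Every bag has size at most 2, so the width is 2 − 1 = 1 and tw(G) ≤ 1. Any graph with an edge has treewidth ≥ 1, and G has the edge 8–4. Combining the bounds, tw(G) = 1.

Treewidth 1.
Bags: B1 = {4, 8}  B2 = {0, 4}  B3 = {0, 9}  B4 = {1, 9}  B5 = {1, 5}  B6 = {5, 7}  B7 = {3, 7}  B8 = {3, 6}  B9 = {2, 6}
Tree: B1–B2, B2–B3, B3–B4, B4–B5, B5–B6, B6–B7, B7–B8, B8–B9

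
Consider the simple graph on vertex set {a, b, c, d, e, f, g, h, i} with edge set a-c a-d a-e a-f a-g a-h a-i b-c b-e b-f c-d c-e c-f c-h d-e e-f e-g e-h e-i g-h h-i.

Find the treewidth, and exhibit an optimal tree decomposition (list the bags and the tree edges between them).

The largest bag has 4 vertices, giving width 3; this decomposition certifies tw(G) ≤ 3. For the lower bound, the 4 vertices {a, c, d, e} are pairwise adjacent, and any tree decomposition puts a clique entirely inside one bag — forcing width ≥ 3. Therefore the treewidth is 3.

Treewidth 3.
One such decomposition:
Bags: B1 = {a, c, e, f}  B2 = {b, c, e, f}  B3 = {a, c, e, h}  B4 = {a, c, d, e}  B5 = {a, e, h, i}  B6 = {a, e, g, h}
Tree: B1–B2, B1–B3, B3–B4, B3–B5, B5–B6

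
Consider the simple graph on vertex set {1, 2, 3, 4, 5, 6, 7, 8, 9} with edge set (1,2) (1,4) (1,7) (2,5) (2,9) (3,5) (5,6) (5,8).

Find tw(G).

A width-1 tree decomposition is:
Bags: B1 = {2, 9}  B2 = {2, 5}  B3 = {3, 5}  B4 = {5, 6}  B5 = {1, 2}  B6 = {1, 7}  B7 = {1, 4}  B8 = {5, 8}
Tree: B1–B2, B2–B3, B3–B4, B1–B5, B5–B6, B6–B7, B3–B8
Every bag has size at most 2, so the width is 2 − 1 = 1 and tw(G) ≤ 1. G has an edge, so its treewidth is at least 1. Combining the bounds, tw(G) = 1.

1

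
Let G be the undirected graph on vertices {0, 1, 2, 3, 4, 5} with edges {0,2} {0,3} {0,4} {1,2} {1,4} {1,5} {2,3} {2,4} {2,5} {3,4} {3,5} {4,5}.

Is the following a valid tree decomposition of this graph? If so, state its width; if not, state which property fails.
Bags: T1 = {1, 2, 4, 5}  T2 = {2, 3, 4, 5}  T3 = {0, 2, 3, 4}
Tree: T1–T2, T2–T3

Yes; width 3.

Vertex coverage: the bags together contain {0, 1, 2, 3, 4, 5}, the full vertex set. Edge coverage: each edge of G has both endpoints in at least one bag. Running intersection: for every vertex, the bags containing it form a connected subtree. All three properties hold, so this is a valid tree decomposition of width max|bag| − 1 = 3, and hence tw(G) ≤ 3.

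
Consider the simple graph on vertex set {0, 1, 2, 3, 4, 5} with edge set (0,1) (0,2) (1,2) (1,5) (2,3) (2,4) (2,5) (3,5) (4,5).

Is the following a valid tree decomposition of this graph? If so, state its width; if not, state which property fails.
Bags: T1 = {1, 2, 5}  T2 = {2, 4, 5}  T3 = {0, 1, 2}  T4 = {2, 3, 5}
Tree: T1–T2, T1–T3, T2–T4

Checking the three conditions: (i) the bags cover all of {0, 1, 2, 3, 4, 5}; (ii) for each edge, some bag contains both endpoints; (iii) the bags containing any fixed vertex form a subtree. All hold, so the decomposition is valid with width 3 − 1 = 2.

Yes; width 2.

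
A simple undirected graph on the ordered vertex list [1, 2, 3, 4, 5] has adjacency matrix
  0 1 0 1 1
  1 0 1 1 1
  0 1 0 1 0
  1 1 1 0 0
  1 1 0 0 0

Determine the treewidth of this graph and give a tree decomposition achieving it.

Treewidth 2.
Bags: B1 = {2, 3, 4}  B2 = {1, 2, 4}  B3 = {1, 2, 5}
Tree: B1–B2, B2–B3

The largest bag has 3 vertices, giving width 2; this decomposition certifies tw(G) ≤ 2. For the lower bound, the 3 vertices {1, 2, 4} are pairwise adjacent, and any tree decomposition puts a clique entirely inside one bag — forcing width ≥ 2. Therefore the treewidth is 2.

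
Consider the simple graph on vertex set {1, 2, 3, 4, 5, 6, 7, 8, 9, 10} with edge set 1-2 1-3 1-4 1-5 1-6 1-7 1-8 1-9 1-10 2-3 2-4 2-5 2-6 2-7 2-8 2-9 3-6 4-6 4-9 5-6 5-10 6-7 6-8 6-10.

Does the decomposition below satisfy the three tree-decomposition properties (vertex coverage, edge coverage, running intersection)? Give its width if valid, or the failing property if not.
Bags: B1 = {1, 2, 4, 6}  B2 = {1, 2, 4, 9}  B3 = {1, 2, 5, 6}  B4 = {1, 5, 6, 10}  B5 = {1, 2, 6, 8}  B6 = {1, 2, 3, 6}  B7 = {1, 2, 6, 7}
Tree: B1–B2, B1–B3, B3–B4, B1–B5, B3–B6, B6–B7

Yes; width 3.

Checking the three conditions: (i) the bags cover all of {1, 2, 3, 4, 5, 6, 7, 8, 9, 10}; (ii) for each edge, some bag contains both endpoints; (iii) the bags containing any fixed vertex form a subtree. All hold, so the decomposition is valid with width 4 − 1 = 3.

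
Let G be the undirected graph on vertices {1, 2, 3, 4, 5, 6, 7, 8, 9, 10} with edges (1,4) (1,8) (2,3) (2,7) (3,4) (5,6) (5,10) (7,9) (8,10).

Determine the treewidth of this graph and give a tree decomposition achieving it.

Each bag holds 2 vertices, so the decomposition has width 1, which upper-bounds the treewidth. Any graph with an edge has treewidth ≥ 1, and G has the edge 9–7. Therefore the treewidth is 1.

Treewidth 1.
Bags: B1 = {7, 9}  B2 = {2, 7}  B3 = {2, 3}  B4 = {3, 4}  B5 = {1, 4}  B6 = {1, 8}  B7 = {8, 10}  B8 = {5, 10}  B9 = {5, 6}
Tree: B1–B2, B2–B3, B3–B4, B4–B5, B5–B6, B6–B7, B7–B8, B8–B9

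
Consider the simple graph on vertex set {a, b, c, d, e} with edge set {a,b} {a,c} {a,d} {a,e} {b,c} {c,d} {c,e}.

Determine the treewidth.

A width-2 tree decomposition is:
Bags: B1 = {a, c, d}  B2 = {a, b, c}  B3 = {a, c, e}
Tree: B1–B2, B2–B3
Each bag holds 3 vertices, so the decomposition has width 2, which upper-bounds the treewidth. Conversely, {a, c, d} is a clique of size 3, and the vertices of any clique must share a bag in every tree decomposition; so some bag has ≥ 3 vertices and tw(G) ≥ 2. The upper and lower bounds meet at 2, so that is the treewidth.

2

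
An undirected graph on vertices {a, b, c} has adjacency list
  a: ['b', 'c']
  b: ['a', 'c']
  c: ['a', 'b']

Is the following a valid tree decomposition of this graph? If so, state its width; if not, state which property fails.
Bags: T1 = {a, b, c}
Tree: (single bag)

Yes; width 2.

Every vertex of G appears in some bag (union = {a, b, c}); every edge is covered by a bag; and for each vertex v the set of bags containing v is connected in the bag tree. The decomposition is therefore valid. The largest bag has 3 vertices, so the width is 2.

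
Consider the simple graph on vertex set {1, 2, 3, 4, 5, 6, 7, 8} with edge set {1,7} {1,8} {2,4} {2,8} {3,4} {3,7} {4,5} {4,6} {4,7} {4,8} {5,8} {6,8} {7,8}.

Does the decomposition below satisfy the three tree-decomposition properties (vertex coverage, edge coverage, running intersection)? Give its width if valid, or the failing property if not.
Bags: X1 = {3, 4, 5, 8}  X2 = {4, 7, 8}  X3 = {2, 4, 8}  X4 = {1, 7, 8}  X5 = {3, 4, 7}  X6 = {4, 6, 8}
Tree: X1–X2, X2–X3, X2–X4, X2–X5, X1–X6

No — bags containing vertex 3 are not connected in the tree.

A tree decomposition must satisfy three properties: every vertex lies in some bag; for every edge, both endpoints lie together in some bag; and for every vertex, the bags containing it form a connected subtree. Here bags containing vertex 3 are not connected in the tree, so the decomposition is invalid.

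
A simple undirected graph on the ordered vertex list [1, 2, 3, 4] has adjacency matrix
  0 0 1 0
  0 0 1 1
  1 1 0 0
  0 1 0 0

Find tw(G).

A width-1 tree decomposition is:
Bags: B1 = {2, 3}  B2 = {1, 3}  B3 = {2, 4}
Tree: B1–B2, B1–B3
Each bag holds 2 vertices, so the decomposition has width 1, which upper-bounds the treewidth. G has an edge, so its treewidth is at least 1. The upper and lower bounds meet at 1, so that is the treewidth.

1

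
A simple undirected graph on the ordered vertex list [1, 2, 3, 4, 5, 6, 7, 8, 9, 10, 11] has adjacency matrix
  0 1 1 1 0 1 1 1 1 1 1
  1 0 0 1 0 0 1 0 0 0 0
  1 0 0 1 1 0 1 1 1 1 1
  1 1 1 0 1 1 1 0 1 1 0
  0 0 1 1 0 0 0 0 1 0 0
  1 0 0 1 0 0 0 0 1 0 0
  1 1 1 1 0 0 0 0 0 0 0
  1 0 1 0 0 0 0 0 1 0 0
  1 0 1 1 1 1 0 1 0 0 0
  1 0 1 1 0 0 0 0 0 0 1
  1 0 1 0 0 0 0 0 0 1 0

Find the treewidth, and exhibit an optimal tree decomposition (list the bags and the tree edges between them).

The largest bag has 4 vertices, giving width 3; this decomposition certifies tw(G) ≤ 3. On the other hand G contains the 4-clique {1, 2, 4, 7}. A clique must lie in a single bag of any decomposition, so no decomposition can have width below 3. Combining the bounds, tw(G) = 3.

Treewidth 3.
One such decomposition:
Bags: B1 = {1, 3, 4, 10}  B2 = {1, 3, 4, 9}  B3 = {1, 4, 6, 9}  B4 = {3, 4, 5, 9}  B5 = {1, 3, 4, 7}  B6 = {1, 3, 10, 11}  B7 = {1, 3, 8, 9}  B8 = {1, 2, 4, 7}
Tree: B1–B2, B2–B3, B2–B4, B2–B5, B1–B6, B2–B7, B5–B8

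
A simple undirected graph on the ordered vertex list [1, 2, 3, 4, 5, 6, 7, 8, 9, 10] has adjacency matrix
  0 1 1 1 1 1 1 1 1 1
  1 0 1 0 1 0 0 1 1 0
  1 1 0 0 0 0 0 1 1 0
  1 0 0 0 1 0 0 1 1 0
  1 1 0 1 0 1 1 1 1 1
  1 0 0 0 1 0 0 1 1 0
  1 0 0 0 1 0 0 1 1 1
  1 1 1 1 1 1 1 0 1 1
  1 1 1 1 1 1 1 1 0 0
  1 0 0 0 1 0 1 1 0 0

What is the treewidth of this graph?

A width-4 tree decomposition is:
Bags: B1 = {1, 2, 5, 8, 9}  B2 = {1, 2, 3, 8, 9}  B3 = {1, 5, 7, 8, 9}  B4 = {1, 5, 7, 8, 10}  B5 = {1, 5, 6, 8, 9}  B6 = {1, 4, 5, 8, 9}
Tree: B1–B2, B1–B3, B3–B4, B3–B5, B3–B6
Each bag holds 5 vertices, so the decomposition has width 4, which upper-bounds the treewidth. Conversely, {1, 2, 3, 8, 9} is a clique of size 5, and the vertices of any clique must share a bag in every tree decomposition; so some bag has ≥ 5 vertices and tw(G) ≥ 4. Combining the bounds, tw(G) = 4.

4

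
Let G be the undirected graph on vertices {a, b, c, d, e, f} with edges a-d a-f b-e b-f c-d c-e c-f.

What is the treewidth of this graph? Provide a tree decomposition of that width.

Treewidth 2.
One optimal decomposition is:
Bags: B1 = {b, e, f}  B2 = {c, e, f}  B3 = {a, c, f}  B4 = {a, c, d}
Tree: B1–B2, B2–B3, B3–B4

The largest bag has 3 vertices, giving width 2; this decomposition certifies tw(G) ≤ 2. Since b–e–c–f–b is a cycle in G, G is not acyclic. Forests are exactly the graphs of treewidth ≤ 1, so tw(G) ≥ 2. Therefore the treewidth is 2.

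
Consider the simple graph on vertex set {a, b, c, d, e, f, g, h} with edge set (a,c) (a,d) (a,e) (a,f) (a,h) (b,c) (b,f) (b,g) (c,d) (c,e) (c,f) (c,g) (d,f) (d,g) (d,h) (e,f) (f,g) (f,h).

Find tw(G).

3

A width-3 tree decomposition is:
Bags: B1 = {a, d, f, h}  B2 = {a, c, d, f}  B3 = {a, c, e, f}  B4 = {c, d, f, g}  B5 = {b, c, f, g}
Tree: B1–B2, B2–B3, B2–B4, B4–B5
Every bag has size at most 4, so the width is 4 − 1 = 3 and tw(G) ≤ 3. For the lower bound, the 4 vertices {a, d, f, h} are pairwise adjacent, and any tree decomposition puts a clique entirely inside one bag — forcing width ≥ 3. Combining the bounds, tw(G) = 3.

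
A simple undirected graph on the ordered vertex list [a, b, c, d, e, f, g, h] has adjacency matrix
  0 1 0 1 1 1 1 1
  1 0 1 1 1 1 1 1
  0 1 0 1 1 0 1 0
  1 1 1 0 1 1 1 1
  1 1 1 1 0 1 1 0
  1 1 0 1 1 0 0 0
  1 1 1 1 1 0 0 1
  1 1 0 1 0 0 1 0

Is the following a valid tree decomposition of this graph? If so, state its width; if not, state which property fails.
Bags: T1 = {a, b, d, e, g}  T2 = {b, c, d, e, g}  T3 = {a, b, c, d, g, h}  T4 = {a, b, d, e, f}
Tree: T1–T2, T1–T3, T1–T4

A tree decomposition must satisfy three properties: every vertex lies in some bag; for every edge, both endpoints lie together in some bag; and for every vertex, the bags containing it form a connected subtree. Here bags containing vertex c are not connected in the tree, so the decomposition is invalid.

No — bags containing vertex c are not connected in the tree.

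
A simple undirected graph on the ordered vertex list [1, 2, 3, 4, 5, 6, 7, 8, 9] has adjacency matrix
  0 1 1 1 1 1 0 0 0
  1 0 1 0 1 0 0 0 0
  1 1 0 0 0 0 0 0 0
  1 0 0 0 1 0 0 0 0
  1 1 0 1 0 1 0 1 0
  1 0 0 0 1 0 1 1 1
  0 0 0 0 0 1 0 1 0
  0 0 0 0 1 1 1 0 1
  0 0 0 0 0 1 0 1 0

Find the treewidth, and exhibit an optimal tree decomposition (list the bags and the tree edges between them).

Treewidth 2.
Bags: B1 = {1, 5, 6}  B2 = {1, 4, 5}  B3 = {1, 2, 5}  B4 = {1, 2, 3}  B5 = {5, 6, 8}  B6 = {6, 7, 8}  B7 = {6, 8, 9}
Tree: B1–B2, B1–B3, B3–B4, B1–B5, B5–B6, B6–B7

Each bag holds 3 vertices, so the decomposition has width 2, which upper-bounds the treewidth. On the other hand G contains the 3-clique {6, 8, 9}. A clique must lie in a single bag of any decomposition, so no decomposition can have width below 2. Therefore the treewidth is 2.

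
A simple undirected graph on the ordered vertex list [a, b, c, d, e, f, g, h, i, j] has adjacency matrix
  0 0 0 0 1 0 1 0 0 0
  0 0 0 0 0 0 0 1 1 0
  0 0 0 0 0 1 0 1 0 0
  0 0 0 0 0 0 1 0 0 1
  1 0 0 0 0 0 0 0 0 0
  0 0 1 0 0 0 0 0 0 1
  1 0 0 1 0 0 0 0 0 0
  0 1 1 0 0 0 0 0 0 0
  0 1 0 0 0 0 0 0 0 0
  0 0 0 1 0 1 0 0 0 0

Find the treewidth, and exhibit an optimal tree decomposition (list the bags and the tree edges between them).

The largest bag has 2 vertices, giving width 1; this decomposition certifies tw(G) ≤ 1. G has an edge, so its treewidth is at least 1. Therefore the treewidth is 1.

Treewidth 1.
One optimal decomposition is:
Bags: B1 = {b, i}  B2 = {b, h}  B3 = {c, h}  B4 = {c, f}  B5 = {f, j}  B6 = {d, j}  B7 = {d, g}  B8 = {a, g}  B9 = {a, e}
Tree: B1–B2, B2–B3, B3–B4, B4–B5, B5–B6, B6–B7, B7–B8, B8–B9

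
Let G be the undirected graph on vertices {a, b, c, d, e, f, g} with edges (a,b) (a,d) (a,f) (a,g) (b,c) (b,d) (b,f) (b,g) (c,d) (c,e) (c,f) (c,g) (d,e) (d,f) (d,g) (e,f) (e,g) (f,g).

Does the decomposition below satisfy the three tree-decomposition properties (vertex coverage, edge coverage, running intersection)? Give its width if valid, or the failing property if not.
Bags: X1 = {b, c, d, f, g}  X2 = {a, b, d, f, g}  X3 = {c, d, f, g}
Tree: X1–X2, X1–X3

A tree decomposition must satisfy three properties: every vertex lies in some bag; for every edge, both endpoints lie together in some bag; and for every vertex, the bags containing it form a connected subtree. Here vertex e appears in no bag, so the decomposition is invalid.

No — vertex e appears in no bag.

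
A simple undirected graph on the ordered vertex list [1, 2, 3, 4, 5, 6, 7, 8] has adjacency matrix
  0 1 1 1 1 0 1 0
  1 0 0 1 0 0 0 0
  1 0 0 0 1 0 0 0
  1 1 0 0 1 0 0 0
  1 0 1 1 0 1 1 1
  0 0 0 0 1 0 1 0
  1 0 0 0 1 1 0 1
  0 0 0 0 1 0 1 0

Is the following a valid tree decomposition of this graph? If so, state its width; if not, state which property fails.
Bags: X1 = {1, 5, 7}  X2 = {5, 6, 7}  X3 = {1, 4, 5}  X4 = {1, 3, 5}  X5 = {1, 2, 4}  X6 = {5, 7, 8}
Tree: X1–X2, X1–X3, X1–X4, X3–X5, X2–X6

Vertex coverage: the bags together contain {1, 2, 3, 4, 5, 6, 7, 8}, the full vertex set. Edge coverage: each edge of G has both endpoints in at least one bag. Running intersection: for every vertex, the bags containing it form a connected subtree. All three properties hold, so this is a valid tree decomposition of width max|bag| − 1 = 2, and hence tw(G) ≤ 2.

Yes; width 2.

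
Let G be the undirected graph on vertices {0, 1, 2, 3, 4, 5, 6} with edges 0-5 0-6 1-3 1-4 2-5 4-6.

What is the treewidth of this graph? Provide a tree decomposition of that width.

Each bag holds 2 vertices, so the decomposition has width 1, which upper-bounds the treewidth. G has an edge, so its treewidth is at least 1. Combining the bounds, tw(G) = 1.

Treewidth 1.
Bags: B1 = {1, 3}  B2 = {1, 4}  B3 = {4, 6}  B4 = {0, 6}  B5 = {0, 5}  B6 = {2, 5}
Tree: B1–B2, B2–B3, B3–B4, B4–B5, B5–B6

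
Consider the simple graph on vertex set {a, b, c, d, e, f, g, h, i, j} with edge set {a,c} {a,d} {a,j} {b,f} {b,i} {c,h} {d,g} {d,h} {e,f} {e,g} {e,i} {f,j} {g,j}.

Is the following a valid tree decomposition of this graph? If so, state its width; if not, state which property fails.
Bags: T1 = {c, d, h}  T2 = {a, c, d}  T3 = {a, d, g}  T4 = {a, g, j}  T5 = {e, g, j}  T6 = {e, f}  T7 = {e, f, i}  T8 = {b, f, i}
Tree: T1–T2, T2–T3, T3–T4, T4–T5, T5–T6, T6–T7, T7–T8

No — edge (j,f) lies in no bag.

A tree decomposition must satisfy three properties: every vertex lies in some bag; for every edge, both endpoints lie together in some bag; and for every vertex, the bags containing it form a connected subtree. Here edge (j,f) lies in no bag, so the decomposition is invalid.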